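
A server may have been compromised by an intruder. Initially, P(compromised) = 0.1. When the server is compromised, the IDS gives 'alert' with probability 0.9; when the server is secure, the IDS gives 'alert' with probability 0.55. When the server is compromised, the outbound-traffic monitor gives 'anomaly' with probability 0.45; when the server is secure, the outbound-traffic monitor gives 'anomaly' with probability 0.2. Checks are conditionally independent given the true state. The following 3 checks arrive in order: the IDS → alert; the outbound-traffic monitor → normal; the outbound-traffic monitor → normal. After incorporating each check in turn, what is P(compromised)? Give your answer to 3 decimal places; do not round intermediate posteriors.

0.079

After the IDS='alert': P(compromised) = 0.9·0.1000 / (0.9·0.1000 + 0.55·0.9000) ≈ 0.1538
After the outbound-traffic monitor='normal': P(compromised) = 0.55·0.1538 / (0.55·0.1538 + 0.8·0.8462) ≈ 0.1111
After the outbound-traffic monitor='normal': P(compromised) = 0.55·0.1111 / (0.55·0.1111 + 0.8·0.8889) ≈ 0.0791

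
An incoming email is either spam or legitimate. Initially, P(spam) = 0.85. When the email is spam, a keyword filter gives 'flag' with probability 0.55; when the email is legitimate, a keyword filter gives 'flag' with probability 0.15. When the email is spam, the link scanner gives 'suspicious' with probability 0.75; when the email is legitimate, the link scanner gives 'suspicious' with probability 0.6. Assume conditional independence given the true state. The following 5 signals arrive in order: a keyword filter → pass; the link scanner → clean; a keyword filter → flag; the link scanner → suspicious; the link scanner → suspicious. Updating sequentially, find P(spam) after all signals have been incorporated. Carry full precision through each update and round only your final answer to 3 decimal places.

0.915

After a keyword filter='pass': P(spam) = 0.45·0.8500 / (0.45·0.8500 + 0.85·0.1500) ≈ 0.7500
After the link scanner='clean': P(spam) = 0.25·0.7500 / (0.25·0.7500 + 0.4·0.2500) ≈ 0.6522
After a keyword filter='flag': P(spam) = 0.55·0.6522 / (0.55·0.6522 + 0.15·0.3478) ≈ 0.8730
After the link scanner='suspicious': P(spam) = 0.75·0.8730 / (0.75·0.8730 + 0.6·0.1270) ≈ 0.8958
After the link scanner='suspicious': P(spam) = 0.75·0.8958 / (0.75·0.8958 + 0.6·0.1042) ≈ 0.9148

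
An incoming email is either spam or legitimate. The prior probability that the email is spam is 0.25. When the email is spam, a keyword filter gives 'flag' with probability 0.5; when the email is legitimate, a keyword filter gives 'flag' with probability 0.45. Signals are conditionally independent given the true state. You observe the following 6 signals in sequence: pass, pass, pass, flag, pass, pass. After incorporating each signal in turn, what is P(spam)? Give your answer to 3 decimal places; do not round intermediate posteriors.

0.187

After 'pass': P(spam) = 0.5·0.2500 / (0.5·0.2500 + 0.55·0.7500) ≈ 0.2326
After 'pass': P(spam) = 0.5·0.2326 / (0.5·0.2326 + 0.55·0.7674) ≈ 0.2160
After 'pass': P(spam) = 0.5·0.2160 / (0.5·0.2160 + 0.55·0.7840) ≈ 0.2003
After 'flag': P(spam) = 0.5·0.2003 / (0.5·0.2003 + 0.45·0.7997) ≈ 0.2177
After 'pass': P(spam) = 0.5·0.2177 / (0.5·0.2177 + 0.55·0.7823) ≈ 0.2019
After 'pass': P(spam) = 0.5·0.2019 / (0.5·0.2019 + 0.55·0.7981) ≈ 0.1870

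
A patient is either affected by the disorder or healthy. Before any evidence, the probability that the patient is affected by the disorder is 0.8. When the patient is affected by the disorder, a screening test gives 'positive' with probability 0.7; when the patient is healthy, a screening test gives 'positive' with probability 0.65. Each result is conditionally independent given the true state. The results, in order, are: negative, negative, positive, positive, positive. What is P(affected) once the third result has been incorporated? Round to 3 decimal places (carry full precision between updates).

After 'negative': P(affected) = 0.3·0.8000 / (0.3·0.8000 + 0.35·0.2000) ≈ 0.7742
After 'negative': P(affected) = 0.3·0.7742 / (0.3·0.7742 + 0.35·0.2258) ≈ 0.7461
After 'positive': P(affected) = 0.7·0.7461 / (0.7·0.7461 + 0.65·0.2539) ≈ 0.7599

0.760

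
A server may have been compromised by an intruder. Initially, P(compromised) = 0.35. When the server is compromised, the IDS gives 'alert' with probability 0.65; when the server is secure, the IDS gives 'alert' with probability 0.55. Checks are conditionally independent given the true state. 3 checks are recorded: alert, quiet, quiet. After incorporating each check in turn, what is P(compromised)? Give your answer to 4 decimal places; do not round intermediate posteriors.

0.2780

Apply Bayes' rule sequentially, carrying P(compromised) forward.
After 'alert': P(compromised) = 0.65·0.3500 / (0.65·0.3500 + 0.55·0.6500) ≈ 0.3889
After 'quiet': P(compromised) = 0.35·0.3889 / (0.35·0.3889 + 0.45·0.6111) ≈ 0.3311
After 'quiet': P(compromised) = 0.35·0.3311 / (0.35·0.3311 + 0.45·0.6689) ≈ 0.2780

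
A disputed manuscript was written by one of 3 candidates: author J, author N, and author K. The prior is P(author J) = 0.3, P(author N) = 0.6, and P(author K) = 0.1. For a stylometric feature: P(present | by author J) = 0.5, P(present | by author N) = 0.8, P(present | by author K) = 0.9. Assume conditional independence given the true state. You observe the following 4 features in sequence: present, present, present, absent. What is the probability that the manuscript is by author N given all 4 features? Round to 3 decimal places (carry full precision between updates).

Each posterior becomes the prior for the next update.
After 'present': normaliser = 0.5·0.3000 + 0.8·0.6000 + 0.9·0.1000; P(author J) ≈ 0.2083, P(author N) ≈ 0.6667, P(author K) ≈ 0.1250
After 'present': normaliser = 0.5·0.2083 + 0.8·0.6667 + 0.9·0.1250; P(author J) ≈ 0.1389, P(author N) ≈ 0.7111, P(author K) ≈ 0.1500
After 'present': normaliser = 0.5·0.1389 + 0.8·0.7111 + 0.9·0.1500; P(author J) ≈ 0.0898, P(author N) ≈ 0.7356, P(author K) ≈ 0.1746
After 'absent': normaliser = 0.5·0.0898 + 0.2·0.7356 + 0.1·0.1746; P(author J) ≈ 0.2143, P(author N) ≈ 0.7023, P(author K) ≈ 0.0833

0.702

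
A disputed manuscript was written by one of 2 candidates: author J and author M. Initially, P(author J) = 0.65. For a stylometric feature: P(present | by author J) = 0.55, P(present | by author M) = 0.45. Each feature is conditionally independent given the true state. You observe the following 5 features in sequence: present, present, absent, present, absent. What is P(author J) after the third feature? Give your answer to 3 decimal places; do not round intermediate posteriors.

0.694

After 'present': P(author J) = 0.55·0.6500 / (0.55·0.6500 + 0.45·0.3500) ≈ 0.6942
After 'present': P(author J) = 0.55·0.6942 / (0.55·0.6942 + 0.45·0.3058) ≈ 0.7350
After 'absent': P(author J) = 0.45·0.7350 / (0.45·0.7350 + 0.55·0.2650) ≈ 0.6942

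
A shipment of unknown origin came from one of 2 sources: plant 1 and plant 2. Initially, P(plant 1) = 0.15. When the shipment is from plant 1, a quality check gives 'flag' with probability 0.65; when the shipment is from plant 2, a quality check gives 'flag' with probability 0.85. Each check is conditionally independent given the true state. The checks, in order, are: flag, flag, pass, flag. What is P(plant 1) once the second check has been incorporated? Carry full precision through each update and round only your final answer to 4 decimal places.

0.0935

After 'flag': P(plant 1) = 0.65·0.1500 / (0.65·0.1500 + 0.85·0.8500) ≈ 0.1189
After 'flag': P(plant 1) = 0.65·0.1189 / (0.65·0.1189 + 0.85·0.8811) ≈ 0.0935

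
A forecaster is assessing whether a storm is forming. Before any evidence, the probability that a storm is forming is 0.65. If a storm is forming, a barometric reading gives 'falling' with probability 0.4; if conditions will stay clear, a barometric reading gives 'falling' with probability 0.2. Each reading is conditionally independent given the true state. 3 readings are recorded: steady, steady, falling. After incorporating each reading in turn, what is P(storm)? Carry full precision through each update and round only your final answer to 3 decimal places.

0.676

Apply Bayes' rule sequentially, carrying P(storm) forward.
After 'steady': P(storm) = 0.6·0.6500 / (0.6·0.6500 + 0.8·0.3500) ≈ 0.5821
After 'steady': P(storm) = 0.6·0.5821 / (0.6·0.5821 + 0.8·0.4179) ≈ 0.5109
After 'falling': P(storm) = 0.4·0.5109 / (0.4·0.5109 + 0.2·0.4891) ≈ 0.6763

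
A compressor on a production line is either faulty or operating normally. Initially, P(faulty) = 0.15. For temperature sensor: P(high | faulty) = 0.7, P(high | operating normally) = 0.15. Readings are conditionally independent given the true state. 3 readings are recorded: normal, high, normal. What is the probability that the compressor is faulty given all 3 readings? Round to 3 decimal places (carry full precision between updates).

0.093

After 'normal': P(faulty) = 0.3·0.1500 / (0.3·0.1500 + 0.85·0.8500) ≈ 0.0586
After 'high': P(faulty) = 0.7·0.0586 / (0.7·0.0586 + 0.15·0.9414) ≈ 0.2252
After 'normal': P(faulty) = 0.3·0.2252 / (0.3·0.2252 + 0.85·0.7748) ≈ 0.0930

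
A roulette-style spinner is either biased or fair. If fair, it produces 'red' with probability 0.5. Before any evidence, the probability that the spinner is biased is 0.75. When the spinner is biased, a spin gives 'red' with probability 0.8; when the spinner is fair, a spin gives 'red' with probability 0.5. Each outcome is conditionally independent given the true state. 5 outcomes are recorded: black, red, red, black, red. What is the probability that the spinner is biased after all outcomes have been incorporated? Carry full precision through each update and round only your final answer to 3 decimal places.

After 'black': P(biased) = 0.2·0.7500 / (0.2·0.7500 + 0.5·0.2500) ≈ 0.5455
After 'red': P(biased) = 0.8·0.5455 / (0.8·0.5455 + 0.5·0.4545) ≈ 0.6575
After 'red': P(biased) = 0.8·0.6575 / (0.8·0.6575 + 0.5·0.3425) ≈ 0.7544
After 'black': P(biased) = 0.2·0.7544 / (0.2·0.7544 + 0.5·0.2456) ≈ 0.5513
After 'red': P(biased) = 0.8·0.5513 / (0.8·0.5513 + 0.5·0.4487) ≈ 0.6629

0.663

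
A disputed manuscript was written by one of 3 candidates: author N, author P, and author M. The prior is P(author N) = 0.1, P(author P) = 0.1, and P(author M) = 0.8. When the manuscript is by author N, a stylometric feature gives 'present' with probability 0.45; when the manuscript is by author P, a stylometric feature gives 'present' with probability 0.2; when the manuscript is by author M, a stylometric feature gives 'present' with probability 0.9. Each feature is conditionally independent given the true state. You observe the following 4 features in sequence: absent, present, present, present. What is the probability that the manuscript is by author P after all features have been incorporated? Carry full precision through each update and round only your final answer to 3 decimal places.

0.010

After 'absent': normaliser = 0.55·0.1000 + 0.8·0.1000 + 0.1·0.8000; P(author N) ≈ 0.2558, P(author P) ≈ 0.3721, P(author M) ≈ 0.3721
After 'present': normaliser = 0.45·0.2558 + 0.2·0.3721 + 0.9·0.3721; P(author N) ≈ 0.2195, P(author P) ≈ 0.1419, P(author M) ≈ 0.6386
After 'present': normaliser = 0.45·0.2195 + 0.2·0.1419 + 0.9·0.6386; P(author N) ≈ 0.1407, P(author P) ≈ 0.0404, P(author M) ≈ 0.8188
After 'present': normaliser = 0.45·0.1407 + 0.2·0.0404 + 0.9·0.8188; P(author N) ≈ 0.0783, P(author P) ≈ 0.0100, P(author M) ≈ 0.9117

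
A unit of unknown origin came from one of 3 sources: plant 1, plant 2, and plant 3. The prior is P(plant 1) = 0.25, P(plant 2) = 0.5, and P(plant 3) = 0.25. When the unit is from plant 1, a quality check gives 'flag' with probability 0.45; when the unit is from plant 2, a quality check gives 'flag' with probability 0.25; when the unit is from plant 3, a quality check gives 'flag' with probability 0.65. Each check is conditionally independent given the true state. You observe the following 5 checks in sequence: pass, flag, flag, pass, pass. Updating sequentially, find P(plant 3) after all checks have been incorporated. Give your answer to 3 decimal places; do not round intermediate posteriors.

Each posterior becomes the prior for the next update.
After 'pass': normaliser = 0.55·0.2500 + 0.75·0.5000 + 0.35·0.2500; P(plant 1) ≈ 0.2292, P(plant 2) ≈ 0.6250, P(plant 3) ≈ 0.1458
After 'flag': normaliser = 0.45·0.2292 + 0.25·0.6250 + 0.65·0.1458; P(plant 1) ≈ 0.2912, P(plant 2) ≈ 0.4412, P(plant 3) ≈ 0.2676
After 'flag': normaliser = 0.45·0.2912 + 0.25·0.4412 + 0.65·0.2676; P(plant 1) ≈ 0.3155, P(plant 2) ≈ 0.2656, P(plant 3) ≈ 0.4189
After 'pass': normaliser = 0.55·0.3155 + 0.75·0.2656 + 0.35·0.4189; P(plant 1) ≈ 0.3341, P(plant 2) ≈ 0.3835, P(plant 3) ≈ 0.2823
After 'pass': normaliser = 0.55·0.3341 + 0.75·0.3835 + 0.35·0.2823; P(plant 1) ≈ 0.3223, P(plant 2) ≈ 0.5044, P(plant 3) ≈ 0.1733

0.173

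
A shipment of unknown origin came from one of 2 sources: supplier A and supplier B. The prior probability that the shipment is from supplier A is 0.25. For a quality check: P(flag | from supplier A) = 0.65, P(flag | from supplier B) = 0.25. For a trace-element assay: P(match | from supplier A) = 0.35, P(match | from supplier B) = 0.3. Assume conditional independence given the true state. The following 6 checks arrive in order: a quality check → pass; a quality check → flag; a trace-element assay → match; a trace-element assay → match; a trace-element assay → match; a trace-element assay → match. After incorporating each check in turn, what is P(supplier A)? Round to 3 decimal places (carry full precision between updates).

0.428

Each posterior becomes the prior for the next update.
After a quality check='pass': P(supplier A) = 0.35·0.2500 / (0.35·0.2500 + 0.75·0.7500) ≈ 0.1346
After a quality check='flag': P(supplier A) = 0.65·0.1346 / (0.65·0.1346 + 0.25·0.8654) ≈ 0.2880
After a trace-element assay='match': P(supplier A) = 0.35·0.2880 / (0.35·0.2880 + 0.3·0.7120) ≈ 0.3206
After a trace-element assay='match': P(supplier A) = 0.35·0.3206 / (0.35·0.3206 + 0.3·0.6794) ≈ 0.3550
After a trace-element assay='match': P(supplier A) = 0.35·0.3550 / (0.35·0.3550 + 0.3·0.6450) ≈ 0.3911
After a trace-element assay='match': P(supplier A) = 0.35·0.3911 / (0.35·0.3911 + 0.3·0.6089) ≈ 0.4283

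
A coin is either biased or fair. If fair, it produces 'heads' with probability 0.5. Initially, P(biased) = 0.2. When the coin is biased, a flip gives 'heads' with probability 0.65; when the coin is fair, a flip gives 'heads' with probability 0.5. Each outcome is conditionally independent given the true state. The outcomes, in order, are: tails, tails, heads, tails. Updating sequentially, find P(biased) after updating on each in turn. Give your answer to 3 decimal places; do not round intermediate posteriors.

After 'tails': P(biased) = 0.35·0.2000 / (0.35·0.2000 + 0.5·0.8000) ≈ 0.1489
After 'tails': P(biased) = 0.35·0.1489 / (0.35·0.1489 + 0.5·0.8511) ≈ 0.1091
After 'heads': P(biased) = 0.65·0.1091 / (0.65·0.1091 + 0.5·0.8909) ≈ 0.1374
After 'tails': P(biased) = 0.35·0.1374 / (0.35·0.1374 + 0.5·0.8626) ≈ 0.1003

0.100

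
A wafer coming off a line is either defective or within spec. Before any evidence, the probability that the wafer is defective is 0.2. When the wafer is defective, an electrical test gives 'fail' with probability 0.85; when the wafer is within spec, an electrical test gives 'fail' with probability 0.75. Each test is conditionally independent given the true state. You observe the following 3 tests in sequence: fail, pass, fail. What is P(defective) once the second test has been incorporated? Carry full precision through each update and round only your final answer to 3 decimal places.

After 'fail': P(defective) = 0.85·0.2000 / (0.85·0.2000 + 0.75·0.8000) ≈ 0.2208
After 'pass': P(defective) = 0.15·0.2208 / (0.15·0.2208 + 0.25·0.7792) ≈ 0.1453

0.145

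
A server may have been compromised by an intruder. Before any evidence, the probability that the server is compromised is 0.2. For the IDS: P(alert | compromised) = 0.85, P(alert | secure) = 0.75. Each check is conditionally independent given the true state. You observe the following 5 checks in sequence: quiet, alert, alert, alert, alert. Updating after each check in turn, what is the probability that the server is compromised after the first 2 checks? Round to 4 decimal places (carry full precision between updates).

After 'quiet': P(compromised) = 0.15·0.2000 / (0.15·0.2000 + 0.25·0.8000) ≈ 0.1304
After 'alert': P(compromised) = 0.85·0.1304 / (0.85·0.1304 + 0.75·0.8696) ≈ 0.1453

0.1453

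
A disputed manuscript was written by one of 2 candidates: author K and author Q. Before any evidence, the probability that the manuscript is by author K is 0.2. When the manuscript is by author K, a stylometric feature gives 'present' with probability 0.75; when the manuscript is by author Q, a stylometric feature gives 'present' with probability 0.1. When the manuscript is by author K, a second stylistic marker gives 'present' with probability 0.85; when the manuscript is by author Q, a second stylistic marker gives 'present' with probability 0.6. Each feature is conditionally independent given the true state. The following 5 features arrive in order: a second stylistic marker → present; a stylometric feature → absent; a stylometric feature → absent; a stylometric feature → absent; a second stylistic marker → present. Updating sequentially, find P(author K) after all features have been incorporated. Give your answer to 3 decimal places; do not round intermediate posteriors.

0.011

After a second stylistic marker='present': P(author K) = 0.85·0.2000 / (0.85·0.2000 + 0.6·0.8000) ≈ 0.2615
After a stylometric feature='absent': P(author K) = 0.25·0.2615 / (0.25·0.2615 + 0.9·0.7385) ≈ 0.0896
After a stylometric feature='absent': P(author K) = 0.25·0.0896 / (0.25·0.0896 + 0.9·0.9104) ≈ 0.0266
After a stylometric feature='absent': P(author K) = 0.25·0.0266 / (0.25·0.0266 + 0.9·0.9734) ≈ 0.0075
After a second stylistic marker='present': P(author K) = 0.85·0.0075 / (0.85·0.0075 + 0.6·0.9925) ≈ 0.0106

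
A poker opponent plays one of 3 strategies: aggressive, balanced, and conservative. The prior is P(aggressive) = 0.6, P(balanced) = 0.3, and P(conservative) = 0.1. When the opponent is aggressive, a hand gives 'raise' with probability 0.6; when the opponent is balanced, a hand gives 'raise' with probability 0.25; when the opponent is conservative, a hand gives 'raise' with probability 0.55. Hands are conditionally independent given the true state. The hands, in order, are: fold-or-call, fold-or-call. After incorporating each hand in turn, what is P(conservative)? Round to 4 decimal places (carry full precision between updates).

0.0711

Each posterior becomes the prior for the next update.
After 'fold-or-call': normaliser = 0.4·0.6000 + 0.75·0.3000 + 0.45·0.1000; P(aggressive) ≈ 0.4706, P(balanced) ≈ 0.4412, P(conservative) ≈ 0.0882
After 'fold-or-call': normaliser = 0.4·0.4706 + 0.75·0.4412 + 0.45·0.0882; P(aggressive) ≈ 0.3368, P(balanced) ≈ 0.5921, P(conservative) ≈ 0.0711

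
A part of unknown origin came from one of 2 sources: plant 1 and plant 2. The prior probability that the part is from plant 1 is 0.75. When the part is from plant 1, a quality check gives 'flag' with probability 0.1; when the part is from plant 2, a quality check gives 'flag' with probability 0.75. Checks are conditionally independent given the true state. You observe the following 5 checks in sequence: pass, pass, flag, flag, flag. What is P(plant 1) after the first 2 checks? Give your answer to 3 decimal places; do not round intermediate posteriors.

Each posterior becomes the prior for the next update.
After 'pass': P(plant 1) = 0.9·0.7500 / (0.9·0.7500 + 0.25·0.2500) ≈ 0.9153
After 'pass': P(plant 1) = 0.9·0.9153 / (0.9·0.9153 + 0.25·0.0847) ≈ 0.9749

0.975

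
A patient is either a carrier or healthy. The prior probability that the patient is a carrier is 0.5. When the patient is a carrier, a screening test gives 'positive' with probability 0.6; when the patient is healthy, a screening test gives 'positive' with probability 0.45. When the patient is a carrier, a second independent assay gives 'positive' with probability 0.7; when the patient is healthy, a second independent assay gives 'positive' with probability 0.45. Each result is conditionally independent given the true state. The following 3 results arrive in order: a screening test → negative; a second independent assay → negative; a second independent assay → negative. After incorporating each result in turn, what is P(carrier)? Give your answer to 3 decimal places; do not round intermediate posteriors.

After a screening test='negative': P(carrier) = 0.4·0.5000 / (0.4·0.5000 + 0.55·0.5000) ≈ 0.4211
After a second independent assay='negative': P(carrier) = 0.3·0.4211 / (0.3·0.4211 + 0.55·0.5789) ≈ 0.2840
After a second independent assay='negative': P(carrier) = 0.3·0.2840 / (0.3·0.2840 + 0.55·0.7160) ≈ 0.1779

0.178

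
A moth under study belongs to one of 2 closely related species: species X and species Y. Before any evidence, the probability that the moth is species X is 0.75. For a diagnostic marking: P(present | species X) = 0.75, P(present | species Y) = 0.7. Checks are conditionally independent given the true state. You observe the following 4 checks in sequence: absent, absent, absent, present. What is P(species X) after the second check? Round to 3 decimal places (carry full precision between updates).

0.676

After 'absent': P(species X) = 0.25·0.7500 / (0.25·0.7500 + 0.3·0.2500) ≈ 0.7143
After 'absent': P(species X) = 0.25·0.7143 / (0.25·0.7143 + 0.3·0.2857) ≈ 0.6757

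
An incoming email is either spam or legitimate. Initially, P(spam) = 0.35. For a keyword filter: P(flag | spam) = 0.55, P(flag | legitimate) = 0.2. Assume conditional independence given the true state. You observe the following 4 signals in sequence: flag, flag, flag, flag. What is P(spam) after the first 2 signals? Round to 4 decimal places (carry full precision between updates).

Apply Bayes' rule sequentially, carrying P(spam) forward.
After 'flag': P(spam) = 0.55·0.3500 / (0.55·0.3500 + 0.2·0.6500) ≈ 0.5969
After 'flag': P(spam) = 0.55·0.5969 / (0.55·0.5969 + 0.2·0.4031) ≈ 0.8028

0.8028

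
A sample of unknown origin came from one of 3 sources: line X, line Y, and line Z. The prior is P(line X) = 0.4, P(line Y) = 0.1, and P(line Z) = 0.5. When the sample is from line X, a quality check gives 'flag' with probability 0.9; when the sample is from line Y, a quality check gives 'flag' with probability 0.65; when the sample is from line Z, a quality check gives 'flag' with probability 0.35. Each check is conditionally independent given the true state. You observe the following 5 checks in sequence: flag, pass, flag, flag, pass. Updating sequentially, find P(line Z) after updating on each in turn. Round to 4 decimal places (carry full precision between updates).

After 'flag': normaliser = 0.9·0.4000 + 0.65·0.1000 + 0.35·0.5000; P(line X) ≈ 0.6000, P(line Y) ≈ 0.1083, P(line Z) ≈ 0.2917
After 'pass': normaliser = 0.1·0.6000 + 0.35·0.1083 + 0.65·0.2917; P(line X) ≈ 0.2087, P(line Y) ≈ 0.1319, P(line Z) ≈ 0.6594
After 'flag': normaliser = 0.9·0.2087 + 0.65·0.1319 + 0.35·0.6594; P(line X) ≈ 0.3724, P(line Y) ≈ 0.1700, P(line Z) ≈ 0.4576
After 'flag': normaliser = 0.9·0.3724 + 0.65·0.1700 + 0.35·0.4576; P(line X) ≈ 0.5533, P(line Y) ≈ 0.1824, P(line Z) ≈ 0.2644
After 'pass': normaliser = 0.1·0.5533 + 0.35·0.1824 + 0.65·0.2644; P(line X) ≈ 0.1901, P(line Y) ≈ 0.2193, P(line Z) ≈ 0.5905

0.5905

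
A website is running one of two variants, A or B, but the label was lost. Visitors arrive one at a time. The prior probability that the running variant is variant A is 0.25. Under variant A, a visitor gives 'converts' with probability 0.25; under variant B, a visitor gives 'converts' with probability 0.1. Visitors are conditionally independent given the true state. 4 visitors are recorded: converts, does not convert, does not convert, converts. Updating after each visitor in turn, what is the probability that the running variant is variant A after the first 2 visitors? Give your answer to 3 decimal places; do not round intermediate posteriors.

After 'converts': P(A) = 0.25·0.2500 / (0.25·0.2500 + 0.1·0.7500) ≈ 0.4545
After 'does not convert': P(A) = 0.75·0.4545 / (0.75·0.4545 + 0.9·0.5455) ≈ 0.4098

0.410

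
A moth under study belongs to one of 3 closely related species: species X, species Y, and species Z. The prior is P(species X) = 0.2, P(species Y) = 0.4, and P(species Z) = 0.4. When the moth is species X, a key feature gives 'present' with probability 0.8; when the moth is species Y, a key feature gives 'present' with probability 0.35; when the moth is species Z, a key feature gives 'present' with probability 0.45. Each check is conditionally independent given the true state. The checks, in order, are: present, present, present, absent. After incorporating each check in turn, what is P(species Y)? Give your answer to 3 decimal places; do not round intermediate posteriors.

0.216

After 'present': normaliser = 0.8·0.2000 + 0.35·0.4000 + 0.45·0.4000; P(species X) ≈ 0.3333, P(species Y) ≈ 0.2917, P(species Z) ≈ 0.3750
After 'present': normaliser = 0.8·0.3333 + 0.35·0.2917 + 0.45·0.3750; P(species X) ≈ 0.4961, P(species Y) ≈ 0.1899, P(species Z) ≈ 0.3140
After 'present': normaliser = 0.8·0.4961 + 0.35·0.1899 + 0.45·0.3140; P(species X) ≈ 0.6564, P(species Y) ≈ 0.1099, P(species Z) ≈ 0.2337
After 'absent': normaliser = 0.2·0.6564 + 0.65·0.1099 + 0.55·0.2337; P(species X) ≈ 0.3963, P(species Y) ≈ 0.2157, P(species Z) ≈ 0.3880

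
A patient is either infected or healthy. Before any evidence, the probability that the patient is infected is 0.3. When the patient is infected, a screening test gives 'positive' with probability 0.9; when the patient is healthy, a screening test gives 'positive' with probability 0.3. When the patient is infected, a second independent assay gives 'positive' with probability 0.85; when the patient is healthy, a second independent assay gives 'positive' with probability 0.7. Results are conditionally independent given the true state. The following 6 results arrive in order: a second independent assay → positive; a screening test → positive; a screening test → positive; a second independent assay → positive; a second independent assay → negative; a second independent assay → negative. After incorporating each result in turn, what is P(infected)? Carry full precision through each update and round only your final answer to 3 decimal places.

Apply Bayes' rule sequentially, carrying P(infected) forward.
After a second independent assay='positive': P(infected) = 0.85·0.3000 / (0.85·0.3000 + 0.7·0.7000) ≈ 0.3423
After a screening test='positive': P(infected) = 0.9·0.3423 / (0.9·0.3423 + 0.3·0.6577) ≈ 0.6096
After a screening test='positive': P(infected) = 0.9·0.6096 / (0.9·0.6096 + 0.3·0.3904) ≈ 0.8241
After a second independent assay='positive': P(infected) = 0.85·0.8241 / (0.85·0.8241 + 0.7·0.1759) ≈ 0.8505
After a second independent assay='negative': P(infected) = 0.15·0.8505 / (0.15·0.8505 + 0.3·0.1495) ≈ 0.7398
After a second independent assay='negative': P(infected) = 0.15·0.7398 / (0.15·0.7398 + 0.3·0.2602) ≈ 0.5871

0.587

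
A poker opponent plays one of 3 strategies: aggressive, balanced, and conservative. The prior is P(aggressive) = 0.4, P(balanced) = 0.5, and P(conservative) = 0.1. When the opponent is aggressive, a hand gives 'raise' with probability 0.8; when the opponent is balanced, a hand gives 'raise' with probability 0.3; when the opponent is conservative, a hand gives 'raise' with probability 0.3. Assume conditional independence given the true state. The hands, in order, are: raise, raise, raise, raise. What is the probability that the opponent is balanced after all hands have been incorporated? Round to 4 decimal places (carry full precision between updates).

Each posterior becomes the prior for the next update.
After 'raise': normaliser = 0.8·0.4000 + 0.3·0.5000 + 0.3·0.1000; P(aggressive) ≈ 0.6400, P(balanced) ≈ 0.3000, P(conservative) ≈ 0.0600
After 'raise': normaliser = 0.8·0.6400 + 0.3·0.3000 + 0.3·0.0600; P(aggressive) ≈ 0.8258, P(balanced) ≈ 0.1452, P(conservative) ≈ 0.0290
After 'raise': normaliser = 0.8·0.8258 + 0.3·0.1452 + 0.3·0.0290; P(aggressive) ≈ 0.9267, P(balanced) ≈ 0.0611, P(conservative) ≈ 0.0122
After 'raise': normaliser = 0.8·0.9267 + 0.3·0.0611 + 0.3·0.0122; P(aggressive) ≈ 0.9712, P(balanced) ≈ 0.0240, P(conservative) ≈ 0.0048

0.0240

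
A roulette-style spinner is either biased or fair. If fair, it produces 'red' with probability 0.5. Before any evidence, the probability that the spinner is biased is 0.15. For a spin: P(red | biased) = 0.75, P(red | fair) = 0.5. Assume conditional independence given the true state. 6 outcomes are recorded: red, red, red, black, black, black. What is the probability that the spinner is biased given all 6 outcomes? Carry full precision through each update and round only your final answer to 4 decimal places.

Each posterior becomes the prior for the next update.
After 'red': P(biased) = 0.75·0.1500 / (0.75·0.1500 + 0.5·0.8500) ≈ 0.2093
After 'red': P(biased) = 0.75·0.2093 / (0.75·0.2093 + 0.5·0.7907) ≈ 0.2842
After 'red': P(biased) = 0.75·0.2842 / (0.75·0.2842 + 0.5·0.7158) ≈ 0.3733
After 'black': P(biased) = 0.25·0.3733 / (0.25·0.3733 + 0.5·0.6267) ≈ 0.2295
After 'black': P(biased) = 0.25·0.2295 / (0.25·0.2295 + 0.5·0.7705) ≈ 0.1296
After 'black': P(biased) = 0.25·0.1296 / (0.25·0.1296 + 0.5·0.8704) ≈ 0.0693

0.0693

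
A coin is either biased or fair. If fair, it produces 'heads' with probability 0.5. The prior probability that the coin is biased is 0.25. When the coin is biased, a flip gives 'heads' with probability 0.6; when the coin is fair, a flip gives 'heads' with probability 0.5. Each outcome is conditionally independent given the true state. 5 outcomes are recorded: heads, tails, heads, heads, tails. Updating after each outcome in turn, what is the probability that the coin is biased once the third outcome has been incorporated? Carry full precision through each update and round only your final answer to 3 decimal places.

0.277

After 'heads': P(biased) = 0.6·0.2500 / (0.6·0.2500 + 0.5·0.7500) ≈ 0.2857
After 'tails': P(biased) = 0.4·0.2857 / (0.4·0.2857 + 0.5·0.7143) ≈ 0.2424
After 'heads': P(biased) = 0.6·0.2424 / (0.6·0.2424 + 0.5·0.7576) ≈ 0.2775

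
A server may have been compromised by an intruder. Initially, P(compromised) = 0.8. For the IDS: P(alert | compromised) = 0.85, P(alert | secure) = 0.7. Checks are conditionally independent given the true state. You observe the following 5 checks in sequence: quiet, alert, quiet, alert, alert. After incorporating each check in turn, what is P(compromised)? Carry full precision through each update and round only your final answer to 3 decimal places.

0.642

After 'quiet': P(compromised) = 0.15·0.8000 / (0.15·0.8000 + 0.3·0.2000) ≈ 0.6667
After 'alert': P(compromised) = 0.85·0.6667 / (0.85·0.6667 + 0.7·0.3333) ≈ 0.7083
After 'quiet': P(compromised) = 0.15·0.7083 / (0.15·0.7083 + 0.3·0.2917) ≈ 0.5484
After 'alert': P(compromised) = 0.85·0.5484 / (0.85·0.5484 + 0.7·0.4516) ≈ 0.5959
After 'alert': P(compromised) = 0.85·0.5959 / (0.85·0.5959 + 0.7·0.4041) ≈ 0.6416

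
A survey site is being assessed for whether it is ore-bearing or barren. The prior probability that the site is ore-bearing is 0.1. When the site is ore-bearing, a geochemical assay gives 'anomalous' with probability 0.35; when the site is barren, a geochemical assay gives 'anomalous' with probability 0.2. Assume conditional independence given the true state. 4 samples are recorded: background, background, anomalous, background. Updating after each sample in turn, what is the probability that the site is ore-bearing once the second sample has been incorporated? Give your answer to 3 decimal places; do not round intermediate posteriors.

Apply Bayes' rule sequentially, carrying P(ore) forward.
After 'background': P(ore) = 0.65·0.1000 / (0.65·0.1000 + 0.8·0.9000) ≈ 0.0828
After 'background': P(ore) = 0.65·0.0828 / (0.65·0.0828 + 0.8·0.9172) ≈ 0.0683

0.068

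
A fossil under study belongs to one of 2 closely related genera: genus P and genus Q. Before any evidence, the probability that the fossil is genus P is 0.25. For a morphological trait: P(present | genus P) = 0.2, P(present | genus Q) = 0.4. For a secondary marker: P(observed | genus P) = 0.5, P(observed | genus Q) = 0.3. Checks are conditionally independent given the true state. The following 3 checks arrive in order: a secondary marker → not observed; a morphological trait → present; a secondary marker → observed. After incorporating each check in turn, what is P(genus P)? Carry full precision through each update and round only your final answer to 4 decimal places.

0.1656

Each posterior becomes the prior for the next update.
After a secondary marker='not observed': P(genus P) = 0.5·0.2500 / (0.5·0.2500 + 0.7·0.7500) ≈ 0.1923
After a morphological trait='present': P(genus P) = 0.2·0.1923 / (0.2·0.1923 + 0.4·0.8077) ≈ 0.1064
After a secondary marker='observed': P(genus P) = 0.5·0.1064 / (0.5·0.1064 + 0.3·0.8936) ≈ 0.1656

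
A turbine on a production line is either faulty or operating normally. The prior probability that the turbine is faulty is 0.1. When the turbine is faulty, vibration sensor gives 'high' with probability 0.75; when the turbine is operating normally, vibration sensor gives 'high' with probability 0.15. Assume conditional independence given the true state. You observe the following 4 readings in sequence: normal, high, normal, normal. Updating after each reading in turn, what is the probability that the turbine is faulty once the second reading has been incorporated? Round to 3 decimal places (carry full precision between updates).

0.140

After 'normal': P(faulty) = 0.25·0.1000 / (0.25·0.1000 + 0.85·0.9000) ≈ 0.0316
After 'high': P(faulty) = 0.75·0.0316 / (0.75·0.0316 + 0.15·0.9684) ≈ 0.1404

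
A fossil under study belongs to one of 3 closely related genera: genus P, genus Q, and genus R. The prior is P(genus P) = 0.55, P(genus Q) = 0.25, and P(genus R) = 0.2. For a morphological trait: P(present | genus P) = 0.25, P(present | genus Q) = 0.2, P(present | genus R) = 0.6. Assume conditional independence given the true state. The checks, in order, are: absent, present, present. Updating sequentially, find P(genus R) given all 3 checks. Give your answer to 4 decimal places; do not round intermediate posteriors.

After 'absent': normaliser = 0.75·0.5500 + 0.8·0.2500 + 0.4·0.2000; P(genus P) ≈ 0.5957, P(genus Q) ≈ 0.2888, P(genus R) ≈ 0.1155
After 'present': normaliser = 0.25·0.5957 + 0.2·0.2888 + 0.6·0.1155; P(genus P) ≈ 0.5396, P(genus Q) ≈ 0.2093, P(genus R) ≈ 0.2511
After 'present': normaliser = 0.25·0.5396 + 0.2·0.2093 + 0.6·0.2511; P(genus P) ≈ 0.4120, P(genus Q) ≈ 0.1278, P(genus R) ≈ 0.4602

0.4602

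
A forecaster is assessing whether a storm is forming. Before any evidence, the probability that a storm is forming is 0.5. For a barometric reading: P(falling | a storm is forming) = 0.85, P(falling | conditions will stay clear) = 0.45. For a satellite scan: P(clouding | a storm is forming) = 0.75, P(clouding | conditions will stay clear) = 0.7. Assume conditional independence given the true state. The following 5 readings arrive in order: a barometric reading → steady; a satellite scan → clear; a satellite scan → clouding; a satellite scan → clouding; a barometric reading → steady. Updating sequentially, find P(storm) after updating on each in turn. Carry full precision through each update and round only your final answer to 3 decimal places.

0.066

Each posterior becomes the prior for the next update.
After a barometric reading='steady': P(storm) = 0.15·0.5000 / (0.15·0.5000 + 0.55·0.5000) ≈ 0.2143
After a satellite scan='clear': P(storm) = 0.25·0.2143 / (0.25·0.2143 + 0.3·0.7857) ≈ 0.1852
After a satellite scan='clouding': P(storm) = 0.75·0.1852 / (0.75·0.1852 + 0.7·0.8148) ≈ 0.1958
After a satellite scan='clouding': P(storm) = 0.75·0.1958 / (0.75·0.1958 + 0.7·0.8042) ≈ 0.2069
After a barometric reading='steady': P(storm) = 0.15·0.2069 / (0.15·0.2069 + 0.55·0.7931) ≈ 0.0664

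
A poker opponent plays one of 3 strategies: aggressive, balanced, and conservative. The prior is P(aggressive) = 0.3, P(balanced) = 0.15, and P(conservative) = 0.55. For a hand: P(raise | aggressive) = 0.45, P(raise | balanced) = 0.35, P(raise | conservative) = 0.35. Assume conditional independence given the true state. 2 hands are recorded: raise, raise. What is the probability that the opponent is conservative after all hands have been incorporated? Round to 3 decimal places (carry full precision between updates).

0.460

After 'raise': normaliser = 0.45·0.3000 + 0.35·0.1500 + 0.35·0.5500; P(aggressive) ≈ 0.3553, P(balanced) ≈ 0.1382, P(conservative) ≈ 0.5066
After 'raise': normaliser = 0.45·0.3553 + 0.35·0.1382 + 0.35·0.5066; P(aggressive) ≈ 0.4147, P(balanced) ≈ 0.1254, P(conservative) ≈ 0.4599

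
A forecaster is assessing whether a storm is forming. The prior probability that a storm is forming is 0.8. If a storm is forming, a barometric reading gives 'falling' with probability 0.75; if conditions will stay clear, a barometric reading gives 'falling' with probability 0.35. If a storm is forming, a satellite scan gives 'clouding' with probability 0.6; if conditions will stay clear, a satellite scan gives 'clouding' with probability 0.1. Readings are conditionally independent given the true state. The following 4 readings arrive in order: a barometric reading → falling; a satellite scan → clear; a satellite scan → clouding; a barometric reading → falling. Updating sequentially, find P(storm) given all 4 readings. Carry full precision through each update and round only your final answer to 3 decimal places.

0.980

After a barometric reading='falling': P(storm) = 0.75·0.8000 / (0.75·0.8000 + 0.35·0.2000) ≈ 0.8955
After a satellite scan='clear': P(storm) = 0.4·0.8955 / (0.4·0.8955 + 0.9·0.1045) ≈ 0.7921
After a satellite scan='clouding': P(storm) = 0.6·0.7921 / (0.6·0.7921 + 0.1·0.2079) ≈ 0.9581
After a barometric reading='falling': P(storm) = 0.75·0.9581 / (0.75·0.9581 + 0.35·0.0419) ≈ 0.9800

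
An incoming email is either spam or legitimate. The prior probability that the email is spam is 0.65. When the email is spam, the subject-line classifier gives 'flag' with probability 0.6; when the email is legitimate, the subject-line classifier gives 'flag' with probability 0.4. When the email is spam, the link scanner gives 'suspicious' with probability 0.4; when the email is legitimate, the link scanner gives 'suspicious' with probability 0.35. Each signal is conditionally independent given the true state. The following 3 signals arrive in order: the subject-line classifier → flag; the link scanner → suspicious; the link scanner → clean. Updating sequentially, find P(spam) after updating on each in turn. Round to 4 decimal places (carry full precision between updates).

After the subject-line classifier='flag': P(spam) = 0.6·0.6500 / (0.6·0.6500 + 0.4·0.3500) ≈ 0.7358
After the link scanner='suspicious': P(spam) = 0.4·0.7358 / (0.4·0.7358 + 0.35·0.2642) ≈ 0.7610
After the link scanner='clean': P(spam) = 0.6·0.7610 / (0.6·0.7610 + 0.65·0.2390) ≈ 0.7461

0.7461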